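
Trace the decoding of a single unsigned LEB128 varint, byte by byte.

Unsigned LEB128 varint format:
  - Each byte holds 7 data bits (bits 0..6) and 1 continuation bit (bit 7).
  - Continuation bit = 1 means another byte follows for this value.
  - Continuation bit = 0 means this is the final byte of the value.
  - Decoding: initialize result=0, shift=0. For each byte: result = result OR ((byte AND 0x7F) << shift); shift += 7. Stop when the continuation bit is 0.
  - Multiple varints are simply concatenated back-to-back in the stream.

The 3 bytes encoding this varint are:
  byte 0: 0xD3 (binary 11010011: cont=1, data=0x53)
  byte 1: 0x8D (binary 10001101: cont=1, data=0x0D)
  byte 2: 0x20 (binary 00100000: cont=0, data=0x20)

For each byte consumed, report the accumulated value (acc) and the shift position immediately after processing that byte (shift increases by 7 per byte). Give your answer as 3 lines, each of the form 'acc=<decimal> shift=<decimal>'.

Answer: acc=83 shift=7
acc=1747 shift=14
acc=526035 shift=21

Derivation:
byte 0=0xD3: payload=0x53=83, contrib = 83<<0 = 83; acc -> 83, shift -> 7
byte 1=0x8D: payload=0x0D=13, contrib = 13<<7 = 1664; acc -> 1747, shift -> 14
byte 2=0x20: payload=0x20=32, contrib = 32<<14 = 524288; acc -> 526035, shift -> 21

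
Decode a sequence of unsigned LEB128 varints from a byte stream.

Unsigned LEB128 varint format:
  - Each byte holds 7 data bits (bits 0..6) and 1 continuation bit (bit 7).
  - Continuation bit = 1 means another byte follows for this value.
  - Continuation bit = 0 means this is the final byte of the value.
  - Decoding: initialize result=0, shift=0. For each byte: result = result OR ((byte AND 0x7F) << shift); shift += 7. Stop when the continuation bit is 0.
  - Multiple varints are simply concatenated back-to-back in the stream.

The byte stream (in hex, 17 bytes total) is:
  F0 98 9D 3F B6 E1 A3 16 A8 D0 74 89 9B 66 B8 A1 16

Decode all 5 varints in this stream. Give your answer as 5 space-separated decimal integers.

  byte[0]=0xF0 cont=1 payload=0x70=112: acc |= 112<<0 -> acc=112 shift=7
  byte[1]=0x98 cont=1 payload=0x18=24: acc |= 24<<7 -> acc=3184 shift=14
  byte[2]=0x9D cont=1 payload=0x1D=29: acc |= 29<<14 -> acc=478320 shift=21
  byte[3]=0x3F cont=0 payload=0x3F=63: acc |= 63<<21 -> acc=132598896 shift=28 [end]
Varint 1: bytes[0:4] = F0 98 9D 3F -> value 132598896 (4 byte(s))
  byte[4]=0xB6 cont=1 payload=0x36=54: acc |= 54<<0 -> acc=54 shift=7
  byte[5]=0xE1 cont=1 payload=0x61=97: acc |= 97<<7 -> acc=12470 shift=14
  byte[6]=0xA3 cont=1 payload=0x23=35: acc |= 35<<14 -> acc=585910 shift=21
  byte[7]=0x16 cont=0 payload=0x16=22: acc |= 22<<21 -> acc=46723254 shift=28 [end]
Varint 2: bytes[4:8] = B6 E1 A3 16 -> value 46723254 (4 byte(s))
  byte[8]=0xA8 cont=1 payload=0x28=40: acc |= 40<<0 -> acc=40 shift=7
  byte[9]=0xD0 cont=1 payload=0x50=80: acc |= 80<<7 -> acc=10280 shift=14
  byte[10]=0x74 cont=0 payload=0x74=116: acc |= 116<<14 -> acc=1910824 shift=21 [end]
Varint 3: bytes[8:11] = A8 D0 74 -> value 1910824 (3 byte(s))
  byte[11]=0x89 cont=1 payload=0x09=9: acc |= 9<<0 -> acc=9 shift=7
  byte[12]=0x9B cont=1 payload=0x1B=27: acc |= 27<<7 -> acc=3465 shift=14
  byte[13]=0x66 cont=0 payload=0x66=102: acc |= 102<<14 -> acc=1674633 shift=21 [end]
Varint 4: bytes[11:14] = 89 9B 66 -> value 1674633 (3 byte(s))
  byte[14]=0xB8 cont=1 payload=0x38=56: acc |= 56<<0 -> acc=56 shift=7
  byte[15]=0xA1 cont=1 payload=0x21=33: acc |= 33<<7 -> acc=4280 shift=14
  byte[16]=0x16 cont=0 payload=0x16=22: acc |= 22<<14 -> acc=364728 shift=21 [end]
Varint 5: bytes[14:17] = B8 A1 16 -> value 364728 (3 byte(s))

Answer: 132598896 46723254 1910824 1674633 364728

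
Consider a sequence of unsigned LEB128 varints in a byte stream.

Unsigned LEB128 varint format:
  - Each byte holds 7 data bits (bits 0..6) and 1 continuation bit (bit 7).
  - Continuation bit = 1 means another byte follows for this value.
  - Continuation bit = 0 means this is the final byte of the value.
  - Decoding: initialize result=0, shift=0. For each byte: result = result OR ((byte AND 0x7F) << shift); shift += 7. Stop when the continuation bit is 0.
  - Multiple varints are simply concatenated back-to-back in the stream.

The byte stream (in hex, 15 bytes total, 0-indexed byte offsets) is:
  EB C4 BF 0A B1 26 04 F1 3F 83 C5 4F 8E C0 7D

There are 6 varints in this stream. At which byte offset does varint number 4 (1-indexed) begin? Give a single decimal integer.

Answer: 7

Derivation:
  byte[0]=0xEB cont=1 payload=0x6B=107: acc |= 107<<0 -> acc=107 shift=7
  byte[1]=0xC4 cont=1 payload=0x44=68: acc |= 68<<7 -> acc=8811 shift=14
  byte[2]=0xBF cont=1 payload=0x3F=63: acc |= 63<<14 -> acc=1041003 shift=21
  byte[3]=0x0A cont=0 payload=0x0A=10: acc |= 10<<21 -> acc=22012523 shift=28 [end]
Varint 1: bytes[0:4] = EB C4 BF 0A -> value 22012523 (4 byte(s))
  byte[4]=0xB1 cont=1 payload=0x31=49: acc |= 49<<0 -> acc=49 shift=7
  byte[5]=0x26 cont=0 payload=0x26=38: acc |= 38<<7 -> acc=4913 shift=14 [end]
Varint 2: bytes[4:6] = B1 26 -> value 4913 (2 byte(s))
  byte[6]=0x04 cont=0 payload=0x04=4: acc |= 4<<0 -> acc=4 shift=7 [end]
Varint 3: bytes[6:7] = 04 -> value 4 (1 byte(s))
  byte[7]=0xF1 cont=1 payload=0x71=113: acc |= 113<<0 -> acc=113 shift=7
  byte[8]=0x3F cont=0 payload=0x3F=63: acc |= 63<<7 -> acc=8177 shift=14 [end]
Varint 4: bytes[7:9] = F1 3F -> value 8177 (2 byte(s))
  byte[9]=0x83 cont=1 payload=0x03=3: acc |= 3<<0 -> acc=3 shift=7
  byte[10]=0xC5 cont=1 payload=0x45=69: acc |= 69<<7 -> acc=8835 shift=14
  byte[11]=0x4F cont=0 payload=0x4F=79: acc |= 79<<14 -> acc=1303171 shift=21 [end]
Varint 5: bytes[9:12] = 83 C5 4F -> value 1303171 (3 byte(s))
  byte[12]=0x8E cont=1 payload=0x0E=14: acc |= 14<<0 -> acc=14 shift=7
  byte[13]=0xC0 cont=1 payload=0x40=64: acc |= 64<<7 -> acc=8206 shift=14
  byte[14]=0x7D cont=0 payload=0x7D=125: acc |= 125<<14 -> acc=2056206 shift=21 [end]
Varint 6: bytes[12:15] = 8E C0 7D -> value 2056206 (3 byte(s))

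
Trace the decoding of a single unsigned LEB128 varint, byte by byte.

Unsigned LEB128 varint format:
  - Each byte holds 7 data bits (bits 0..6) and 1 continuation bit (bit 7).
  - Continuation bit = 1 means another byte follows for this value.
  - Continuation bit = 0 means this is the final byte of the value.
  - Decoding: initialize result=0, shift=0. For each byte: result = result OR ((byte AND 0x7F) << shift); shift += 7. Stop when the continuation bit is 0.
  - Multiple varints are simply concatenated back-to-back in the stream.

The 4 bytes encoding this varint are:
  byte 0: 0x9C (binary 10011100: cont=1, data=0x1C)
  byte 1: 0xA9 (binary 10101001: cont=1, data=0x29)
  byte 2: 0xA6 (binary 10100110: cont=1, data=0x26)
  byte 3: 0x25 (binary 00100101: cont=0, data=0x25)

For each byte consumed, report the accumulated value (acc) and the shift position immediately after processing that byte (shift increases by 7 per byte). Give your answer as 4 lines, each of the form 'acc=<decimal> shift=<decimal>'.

Answer: acc=28 shift=7
acc=5276 shift=14
acc=627868 shift=21
acc=78222492 shift=28

Derivation:
byte 0=0x9C: payload=0x1C=28, contrib = 28<<0 = 28; acc -> 28, shift -> 7
byte 1=0xA9: payload=0x29=41, contrib = 41<<7 = 5248; acc -> 5276, shift -> 14
byte 2=0xA6: payload=0x26=38, contrib = 38<<14 = 622592; acc -> 627868, shift -> 21
byte 3=0x25: payload=0x25=37, contrib = 37<<21 = 77594624; acc -> 78222492, shift -> 28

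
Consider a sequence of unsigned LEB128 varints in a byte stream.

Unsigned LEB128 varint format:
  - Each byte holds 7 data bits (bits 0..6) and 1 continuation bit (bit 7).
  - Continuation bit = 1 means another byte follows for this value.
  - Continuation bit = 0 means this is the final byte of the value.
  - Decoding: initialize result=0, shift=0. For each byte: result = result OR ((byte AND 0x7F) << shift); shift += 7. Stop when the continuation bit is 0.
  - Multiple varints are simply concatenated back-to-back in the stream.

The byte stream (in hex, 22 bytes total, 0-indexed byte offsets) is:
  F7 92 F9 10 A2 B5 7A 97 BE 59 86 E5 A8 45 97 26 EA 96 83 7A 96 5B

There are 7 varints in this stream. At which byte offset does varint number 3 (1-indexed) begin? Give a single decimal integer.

  byte[0]=0xF7 cont=1 payload=0x77=119: acc |= 119<<0 -> acc=119 shift=7
  byte[1]=0x92 cont=1 payload=0x12=18: acc |= 18<<7 -> acc=2423 shift=14
  byte[2]=0xF9 cont=1 payload=0x79=121: acc |= 121<<14 -> acc=1984887 shift=21
  byte[3]=0x10 cont=0 payload=0x10=16: acc |= 16<<21 -> acc=35539319 shift=28 [end]
Varint 1: bytes[0:4] = F7 92 F9 10 -> value 35539319 (4 byte(s))
  byte[4]=0xA2 cont=1 payload=0x22=34: acc |= 34<<0 -> acc=34 shift=7
  byte[5]=0xB5 cont=1 payload=0x35=53: acc |= 53<<7 -> acc=6818 shift=14
  byte[6]=0x7A cont=0 payload=0x7A=122: acc |= 122<<14 -> acc=2005666 shift=21 [end]
Varint 2: bytes[4:7] = A2 B5 7A -> value 2005666 (3 byte(s))
  byte[7]=0x97 cont=1 payload=0x17=23: acc |= 23<<0 -> acc=23 shift=7
  byte[8]=0xBE cont=1 payload=0x3E=62: acc |= 62<<7 -> acc=7959 shift=14
  byte[9]=0x59 cont=0 payload=0x59=89: acc |= 89<<14 -> acc=1466135 shift=21 [end]
Varint 3: bytes[7:10] = 97 BE 59 -> value 1466135 (3 byte(s))
  byte[10]=0x86 cont=1 payload=0x06=6: acc |= 6<<0 -> acc=6 shift=7
  byte[11]=0xE5 cont=1 payload=0x65=101: acc |= 101<<7 -> acc=12934 shift=14
  byte[12]=0xA8 cont=1 payload=0x28=40: acc |= 40<<14 -> acc=668294 shift=21
  byte[13]=0x45 cont=0 payload=0x45=69: acc |= 69<<21 -> acc=145371782 shift=28 [end]
Varint 4: bytes[10:14] = 86 E5 A8 45 -> value 145371782 (4 byte(s))
  byte[14]=0x97 cont=1 payload=0x17=23: acc |= 23<<0 -> acc=23 shift=7
  byte[15]=0x26 cont=0 payload=0x26=38: acc |= 38<<7 -> acc=4887 shift=14 [end]
Varint 5: bytes[14:16] = 97 26 -> value 4887 (2 byte(s))
  byte[16]=0xEA cont=1 payload=0x6A=106: acc |= 106<<0 -> acc=106 shift=7
  byte[17]=0x96 cont=1 payload=0x16=22: acc |= 22<<7 -> acc=2922 shift=14
  byte[18]=0x83 cont=1 payload=0x03=3: acc |= 3<<14 -> acc=52074 shift=21
  byte[19]=0x7A cont=0 payload=0x7A=122: acc |= 122<<21 -> acc=255904618 shift=28 [end]
Varint 6: bytes[16:20] = EA 96 83 7A -> value 255904618 (4 byte(s))
  byte[20]=0x96 cont=1 payload=0x16=22: acc |= 22<<0 -> acc=22 shift=7
  byte[21]=0x5B cont=0 payload=0x5B=91: acc |= 91<<7 -> acc=11670 shift=14 [end]
Varint 7: bytes[20:22] = 96 5B -> value 11670 (2 byte(s))

Answer: 7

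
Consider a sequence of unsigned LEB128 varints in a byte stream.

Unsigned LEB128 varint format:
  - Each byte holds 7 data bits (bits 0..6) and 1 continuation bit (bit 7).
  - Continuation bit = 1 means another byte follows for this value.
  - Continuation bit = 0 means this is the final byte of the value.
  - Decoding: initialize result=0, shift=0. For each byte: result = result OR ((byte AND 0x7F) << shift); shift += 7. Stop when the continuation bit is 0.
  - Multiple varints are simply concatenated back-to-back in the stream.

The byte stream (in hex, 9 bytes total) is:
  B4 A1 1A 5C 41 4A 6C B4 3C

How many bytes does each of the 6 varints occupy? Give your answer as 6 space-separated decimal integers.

Answer: 3 1 1 1 1 2

Derivation:
  byte[0]=0xB4 cont=1 payload=0x34=52: acc |= 52<<0 -> acc=52 shift=7
  byte[1]=0xA1 cont=1 payload=0x21=33: acc |= 33<<7 -> acc=4276 shift=14
  byte[2]=0x1A cont=0 payload=0x1A=26: acc |= 26<<14 -> acc=430260 shift=21 [end]
Varint 1: bytes[0:3] = B4 A1 1A -> value 430260 (3 byte(s))
  byte[3]=0x5C cont=0 payload=0x5C=92: acc |= 92<<0 -> acc=92 shift=7 [end]
Varint 2: bytes[3:4] = 5C -> value 92 (1 byte(s))
  byte[4]=0x41 cont=0 payload=0x41=65: acc |= 65<<0 -> acc=65 shift=7 [end]
Varint 3: bytes[4:5] = 41 -> value 65 (1 byte(s))
  byte[5]=0x4A cont=0 payload=0x4A=74: acc |= 74<<0 -> acc=74 shift=7 [end]
Varint 4: bytes[5:6] = 4A -> value 74 (1 byte(s))
  byte[6]=0x6C cont=0 payload=0x6C=108: acc |= 108<<0 -> acc=108 shift=7 [end]
Varint 5: bytes[6:7] = 6C -> value 108 (1 byte(s))
  byte[7]=0xB4 cont=1 payload=0x34=52: acc |= 52<<0 -> acc=52 shift=7
  byte[8]=0x3C cont=0 payload=0x3C=60: acc |= 60<<7 -> acc=7732 shift=14 [end]
Varint 6: bytes[7:9] = B4 3C -> value 7732 (2 byte(s))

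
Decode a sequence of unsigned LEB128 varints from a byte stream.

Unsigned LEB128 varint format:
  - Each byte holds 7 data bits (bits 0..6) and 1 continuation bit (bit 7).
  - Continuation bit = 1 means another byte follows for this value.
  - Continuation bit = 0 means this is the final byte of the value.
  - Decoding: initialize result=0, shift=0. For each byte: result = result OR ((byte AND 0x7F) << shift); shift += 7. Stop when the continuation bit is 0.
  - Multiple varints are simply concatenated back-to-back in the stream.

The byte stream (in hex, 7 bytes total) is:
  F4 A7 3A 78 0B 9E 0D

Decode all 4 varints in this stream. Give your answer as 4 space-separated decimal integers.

  byte[0]=0xF4 cont=1 payload=0x74=116: acc |= 116<<0 -> acc=116 shift=7
  byte[1]=0xA7 cont=1 payload=0x27=39: acc |= 39<<7 -> acc=5108 shift=14
  byte[2]=0x3A cont=0 payload=0x3A=58: acc |= 58<<14 -> acc=955380 shift=21 [end]
Varint 1: bytes[0:3] = F4 A7 3A -> value 955380 (3 byte(s))
  byte[3]=0x78 cont=0 payload=0x78=120: acc |= 120<<0 -> acc=120 shift=7 [end]
Varint 2: bytes[3:4] = 78 -> value 120 (1 byte(s))
  byte[4]=0x0B cont=0 payload=0x0B=11: acc |= 11<<0 -> acc=11 shift=7 [end]
Varint 3: bytes[4:5] = 0B -> value 11 (1 byte(s))
  byte[5]=0x9E cont=1 payload=0x1E=30: acc |= 30<<0 -> acc=30 shift=7
  byte[6]=0x0D cont=0 payload=0x0D=13: acc |= 13<<7 -> acc=1694 shift=14 [end]
Varint 4: bytes[5:7] = 9E 0D -> value 1694 (2 byte(s))

Answer: 955380 120 11 1694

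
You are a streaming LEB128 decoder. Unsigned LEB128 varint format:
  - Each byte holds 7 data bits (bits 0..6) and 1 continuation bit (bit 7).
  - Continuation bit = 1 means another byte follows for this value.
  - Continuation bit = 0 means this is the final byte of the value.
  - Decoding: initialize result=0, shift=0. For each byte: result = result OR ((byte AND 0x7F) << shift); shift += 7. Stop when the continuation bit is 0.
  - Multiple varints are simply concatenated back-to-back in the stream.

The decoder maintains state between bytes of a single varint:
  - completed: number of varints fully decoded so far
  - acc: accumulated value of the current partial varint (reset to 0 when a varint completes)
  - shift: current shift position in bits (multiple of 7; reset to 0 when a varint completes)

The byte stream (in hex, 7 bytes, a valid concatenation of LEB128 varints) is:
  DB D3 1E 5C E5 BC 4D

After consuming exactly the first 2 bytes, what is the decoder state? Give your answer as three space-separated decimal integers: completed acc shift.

byte[0]=0xDB cont=1 payload=0x5B: acc |= 91<<0 -> completed=0 acc=91 shift=7
byte[1]=0xD3 cont=1 payload=0x53: acc |= 83<<7 -> completed=0 acc=10715 shift=14

Answer: 0 10715 14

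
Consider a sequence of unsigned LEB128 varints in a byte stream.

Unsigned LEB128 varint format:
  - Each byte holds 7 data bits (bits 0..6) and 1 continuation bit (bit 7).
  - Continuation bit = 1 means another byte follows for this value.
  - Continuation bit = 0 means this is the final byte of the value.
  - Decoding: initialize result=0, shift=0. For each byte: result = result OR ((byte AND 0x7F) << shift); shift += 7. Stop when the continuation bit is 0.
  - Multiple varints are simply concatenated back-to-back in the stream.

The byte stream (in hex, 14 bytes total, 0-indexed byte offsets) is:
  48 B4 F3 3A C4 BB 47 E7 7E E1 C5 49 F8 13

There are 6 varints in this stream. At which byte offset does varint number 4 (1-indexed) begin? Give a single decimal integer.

Answer: 7

Derivation:
  byte[0]=0x48 cont=0 payload=0x48=72: acc |= 72<<0 -> acc=72 shift=7 [end]
Varint 1: bytes[0:1] = 48 -> value 72 (1 byte(s))
  byte[1]=0xB4 cont=1 payload=0x34=52: acc |= 52<<0 -> acc=52 shift=7
  byte[2]=0xF3 cont=1 payload=0x73=115: acc |= 115<<7 -> acc=14772 shift=14
  byte[3]=0x3A cont=0 payload=0x3A=58: acc |= 58<<14 -> acc=965044 shift=21 [end]
Varint 2: bytes[1:4] = B4 F3 3A -> value 965044 (3 byte(s))
  byte[4]=0xC4 cont=1 payload=0x44=68: acc |= 68<<0 -> acc=68 shift=7
  byte[5]=0xBB cont=1 payload=0x3B=59: acc |= 59<<7 -> acc=7620 shift=14
  byte[6]=0x47 cont=0 payload=0x47=71: acc |= 71<<14 -> acc=1170884 shift=21 [end]
Varint 3: bytes[4:7] = C4 BB 47 -> value 1170884 (3 byte(s))
  byte[7]=0xE7 cont=1 payload=0x67=103: acc |= 103<<0 -> acc=103 shift=7
  byte[8]=0x7E cont=0 payload=0x7E=126: acc |= 126<<7 -> acc=16231 shift=14 [end]
Varint 4: bytes[7:9] = E7 7E -> value 16231 (2 byte(s))
  byte[9]=0xE1 cont=1 payload=0x61=97: acc |= 97<<0 -> acc=97 shift=7
  byte[10]=0xC5 cont=1 payload=0x45=69: acc |= 69<<7 -> acc=8929 shift=14
  byte[11]=0x49 cont=0 payload=0x49=73: acc |= 73<<14 -> acc=1204961 shift=21 [end]
Varint 5: bytes[9:12] = E1 C5 49 -> value 1204961 (3 byte(s))
  byte[12]=0xF8 cont=1 payload=0x78=120: acc |= 120<<0 -> acc=120 shift=7
  byte[13]=0x13 cont=0 payload=0x13=19: acc |= 19<<7 -> acc=2552 shift=14 [end]
Varint 6: bytes[12:14] = F8 13 -> value 2552 (2 byte(s))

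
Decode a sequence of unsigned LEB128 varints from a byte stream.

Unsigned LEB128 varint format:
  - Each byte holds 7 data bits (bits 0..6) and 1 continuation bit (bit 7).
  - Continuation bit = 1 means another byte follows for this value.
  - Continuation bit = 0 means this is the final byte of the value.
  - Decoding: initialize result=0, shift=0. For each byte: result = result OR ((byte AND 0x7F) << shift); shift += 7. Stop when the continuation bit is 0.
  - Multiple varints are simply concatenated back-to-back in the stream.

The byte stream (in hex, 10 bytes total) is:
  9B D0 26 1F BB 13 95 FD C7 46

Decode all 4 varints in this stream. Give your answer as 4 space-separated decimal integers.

Answer: 632859 31 2491 147979925

Derivation:
  byte[0]=0x9B cont=1 payload=0x1B=27: acc |= 27<<0 -> acc=27 shift=7
  byte[1]=0xD0 cont=1 payload=0x50=80: acc |= 80<<7 -> acc=10267 shift=14
  byte[2]=0x26 cont=0 payload=0x26=38: acc |= 38<<14 -> acc=632859 shift=21 [end]
Varint 1: bytes[0:3] = 9B D0 26 -> value 632859 (3 byte(s))
  byte[3]=0x1F cont=0 payload=0x1F=31: acc |= 31<<0 -> acc=31 shift=7 [end]
Varint 2: bytes[3:4] = 1F -> value 31 (1 byte(s))
  byte[4]=0xBB cont=1 payload=0x3B=59: acc |= 59<<0 -> acc=59 shift=7
  byte[5]=0x13 cont=0 payload=0x13=19: acc |= 19<<7 -> acc=2491 shift=14 [end]
Varint 3: bytes[4:6] = BB 13 -> value 2491 (2 byte(s))
  byte[6]=0x95 cont=1 payload=0x15=21: acc |= 21<<0 -> acc=21 shift=7
  byte[7]=0xFD cont=1 payload=0x7D=125: acc |= 125<<7 -> acc=16021 shift=14
  byte[8]=0xC7 cont=1 payload=0x47=71: acc |= 71<<14 -> acc=1179285 shift=21
  byte[9]=0x46 cont=0 payload=0x46=70: acc |= 70<<21 -> acc=147979925 shift=28 [end]
Varint 4: bytes[6:10] = 95 FD C7 46 -> value 147979925 (4 byte(s))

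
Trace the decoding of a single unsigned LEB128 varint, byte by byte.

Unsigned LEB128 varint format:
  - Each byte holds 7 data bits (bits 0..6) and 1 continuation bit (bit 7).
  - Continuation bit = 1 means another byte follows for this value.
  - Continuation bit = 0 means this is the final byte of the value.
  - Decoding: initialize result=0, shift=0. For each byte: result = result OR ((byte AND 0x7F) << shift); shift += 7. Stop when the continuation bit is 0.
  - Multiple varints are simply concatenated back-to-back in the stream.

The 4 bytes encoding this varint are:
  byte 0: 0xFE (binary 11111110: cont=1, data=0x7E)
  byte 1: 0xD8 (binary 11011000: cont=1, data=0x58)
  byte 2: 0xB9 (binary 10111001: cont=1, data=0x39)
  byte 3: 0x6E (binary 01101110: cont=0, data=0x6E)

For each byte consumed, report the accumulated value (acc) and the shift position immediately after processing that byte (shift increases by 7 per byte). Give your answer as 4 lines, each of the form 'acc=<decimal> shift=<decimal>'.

Answer: acc=126 shift=7
acc=11390 shift=14
acc=945278 shift=21
acc=231631998 shift=28

Derivation:
byte 0=0xFE: payload=0x7E=126, contrib = 126<<0 = 126; acc -> 126, shift -> 7
byte 1=0xD8: payload=0x58=88, contrib = 88<<7 = 11264; acc -> 11390, shift -> 14
byte 2=0xB9: payload=0x39=57, contrib = 57<<14 = 933888; acc -> 945278, shift -> 21
byte 3=0x6E: payload=0x6E=110, contrib = 110<<21 = 230686720; acc -> 231631998, shift -> 28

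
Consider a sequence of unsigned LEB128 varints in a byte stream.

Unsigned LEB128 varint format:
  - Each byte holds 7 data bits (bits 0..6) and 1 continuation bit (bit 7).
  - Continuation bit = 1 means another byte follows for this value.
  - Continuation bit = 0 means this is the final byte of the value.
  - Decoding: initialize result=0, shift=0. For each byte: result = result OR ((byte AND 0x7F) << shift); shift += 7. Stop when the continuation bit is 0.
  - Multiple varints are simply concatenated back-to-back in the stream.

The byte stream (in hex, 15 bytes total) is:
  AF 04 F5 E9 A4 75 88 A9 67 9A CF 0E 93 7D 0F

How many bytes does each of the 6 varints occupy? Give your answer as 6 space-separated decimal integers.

Answer: 2 4 3 3 2 1

Derivation:
  byte[0]=0xAF cont=1 payload=0x2F=47: acc |= 47<<0 -> acc=47 shift=7
  byte[1]=0x04 cont=0 payload=0x04=4: acc |= 4<<7 -> acc=559 shift=14 [end]
Varint 1: bytes[0:2] = AF 04 -> value 559 (2 byte(s))
  byte[2]=0xF5 cont=1 payload=0x75=117: acc |= 117<<0 -> acc=117 shift=7
  byte[3]=0xE9 cont=1 payload=0x69=105: acc |= 105<<7 -> acc=13557 shift=14
  byte[4]=0xA4 cont=1 payload=0x24=36: acc |= 36<<14 -> acc=603381 shift=21
  byte[5]=0x75 cont=0 payload=0x75=117: acc |= 117<<21 -> acc=245970165 shift=28 [end]
Varint 2: bytes[2:6] = F5 E9 A4 75 -> value 245970165 (4 byte(s))
  byte[6]=0x88 cont=1 payload=0x08=8: acc |= 8<<0 -> acc=8 shift=7
  byte[7]=0xA9 cont=1 payload=0x29=41: acc |= 41<<7 -> acc=5256 shift=14
  byte[8]=0x67 cont=0 payload=0x67=103: acc |= 103<<14 -> acc=1692808 shift=21 [end]
Varint 3: bytes[6:9] = 88 A9 67 -> value 1692808 (3 byte(s))
  byte[9]=0x9A cont=1 payload=0x1A=26: acc |= 26<<0 -> acc=26 shift=7
  byte[10]=0xCF cont=1 payload=0x4F=79: acc |= 79<<7 -> acc=10138 shift=14
  byte[11]=0x0E cont=0 payload=0x0E=14: acc |= 14<<14 -> acc=239514 shift=21 [end]
Varint 4: bytes[9:12] = 9A CF 0E -> value 239514 (3 byte(s))
  byte[12]=0x93 cont=1 payload=0x13=19: acc |= 19<<0 -> acc=19 shift=7
  byte[13]=0x7D cont=0 payload=0x7D=125: acc |= 125<<7 -> acc=16019 shift=14 [end]
Varint 5: bytes[12:14] = 93 7D -> value 16019 (2 byte(s))
  byte[14]=0x0F cont=0 payload=0x0F=15: acc |= 15<<0 -> acc=15 shift=7 [end]
Varint 6: bytes[14:15] = 0F -> value 15 (1 byte(s))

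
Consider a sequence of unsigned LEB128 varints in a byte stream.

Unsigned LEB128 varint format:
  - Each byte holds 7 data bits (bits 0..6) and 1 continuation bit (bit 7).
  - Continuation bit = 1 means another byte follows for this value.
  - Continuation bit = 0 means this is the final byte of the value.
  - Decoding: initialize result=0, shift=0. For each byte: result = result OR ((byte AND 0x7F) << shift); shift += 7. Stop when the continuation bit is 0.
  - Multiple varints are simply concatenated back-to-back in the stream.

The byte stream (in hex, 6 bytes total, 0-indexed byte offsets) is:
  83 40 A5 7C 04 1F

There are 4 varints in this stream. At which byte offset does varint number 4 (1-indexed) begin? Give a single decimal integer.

  byte[0]=0x83 cont=1 payload=0x03=3: acc |= 3<<0 -> acc=3 shift=7
  byte[1]=0x40 cont=0 payload=0x40=64: acc |= 64<<7 -> acc=8195 shift=14 [end]
Varint 1: bytes[0:2] = 83 40 -> value 8195 (2 byte(s))
  byte[2]=0xA5 cont=1 payload=0x25=37: acc |= 37<<0 -> acc=37 shift=7
  byte[3]=0x7C cont=0 payload=0x7C=124: acc |= 124<<7 -> acc=15909 shift=14 [end]
Varint 2: bytes[2:4] = A5 7C -> value 15909 (2 byte(s))
  byte[4]=0x04 cont=0 payload=0x04=4: acc |= 4<<0 -> acc=4 shift=7 [end]
Varint 3: bytes[4:5] = 04 -> value 4 (1 byte(s))
  byte[5]=0x1F cont=0 payload=0x1F=31: acc |= 31<<0 -> acc=31 shift=7 [end]
Varint 4: bytes[5:6] = 1F -> value 31 (1 byte(s))

Answer: 5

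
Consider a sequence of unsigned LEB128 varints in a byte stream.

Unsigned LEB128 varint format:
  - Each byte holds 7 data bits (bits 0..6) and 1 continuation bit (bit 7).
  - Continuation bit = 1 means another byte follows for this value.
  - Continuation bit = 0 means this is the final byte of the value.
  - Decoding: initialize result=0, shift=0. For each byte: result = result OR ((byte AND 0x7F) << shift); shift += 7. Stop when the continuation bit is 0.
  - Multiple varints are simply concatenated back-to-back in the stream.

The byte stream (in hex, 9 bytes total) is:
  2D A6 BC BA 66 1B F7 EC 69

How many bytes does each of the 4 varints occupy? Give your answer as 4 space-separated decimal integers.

Answer: 1 4 1 3

Derivation:
  byte[0]=0x2D cont=0 payload=0x2D=45: acc |= 45<<0 -> acc=45 shift=7 [end]
Varint 1: bytes[0:1] = 2D -> value 45 (1 byte(s))
  byte[1]=0xA6 cont=1 payload=0x26=38: acc |= 38<<0 -> acc=38 shift=7
  byte[2]=0xBC cont=1 payload=0x3C=60: acc |= 60<<7 -> acc=7718 shift=14
  byte[3]=0xBA cont=1 payload=0x3A=58: acc |= 58<<14 -> acc=957990 shift=21
  byte[4]=0x66 cont=0 payload=0x66=102: acc |= 102<<21 -> acc=214867494 shift=28 [end]
Varint 2: bytes[1:5] = A6 BC BA 66 -> value 214867494 (4 byte(s))
  byte[5]=0x1B cont=0 payload=0x1B=27: acc |= 27<<0 -> acc=27 shift=7 [end]
Varint 3: bytes[5:6] = 1B -> value 27 (1 byte(s))
  byte[6]=0xF7 cont=1 payload=0x77=119: acc |= 119<<0 -> acc=119 shift=7
  byte[7]=0xEC cont=1 payload=0x6C=108: acc |= 108<<7 -> acc=13943 shift=14
  byte[8]=0x69 cont=0 payload=0x69=105: acc |= 105<<14 -> acc=1734263 shift=21 [end]
Varint 4: bytes[6:9] = F7 EC 69 -> value 1734263 (3 byte(s))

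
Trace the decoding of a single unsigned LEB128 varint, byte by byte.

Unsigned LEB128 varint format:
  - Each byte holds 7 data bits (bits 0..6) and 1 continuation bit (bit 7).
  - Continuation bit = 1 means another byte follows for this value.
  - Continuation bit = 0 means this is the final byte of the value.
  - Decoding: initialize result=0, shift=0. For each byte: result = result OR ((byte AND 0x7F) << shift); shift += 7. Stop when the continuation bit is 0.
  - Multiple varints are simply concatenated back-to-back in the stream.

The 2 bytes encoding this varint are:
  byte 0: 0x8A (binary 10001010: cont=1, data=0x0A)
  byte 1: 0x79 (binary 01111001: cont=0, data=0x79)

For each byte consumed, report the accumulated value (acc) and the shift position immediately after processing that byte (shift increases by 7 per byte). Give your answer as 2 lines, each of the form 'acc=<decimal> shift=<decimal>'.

byte 0=0x8A: payload=0x0A=10, contrib = 10<<0 = 10; acc -> 10, shift -> 7
byte 1=0x79: payload=0x79=121, contrib = 121<<7 = 15488; acc -> 15498, shift -> 14

Answer: acc=10 shift=7
acc=15498 shift=14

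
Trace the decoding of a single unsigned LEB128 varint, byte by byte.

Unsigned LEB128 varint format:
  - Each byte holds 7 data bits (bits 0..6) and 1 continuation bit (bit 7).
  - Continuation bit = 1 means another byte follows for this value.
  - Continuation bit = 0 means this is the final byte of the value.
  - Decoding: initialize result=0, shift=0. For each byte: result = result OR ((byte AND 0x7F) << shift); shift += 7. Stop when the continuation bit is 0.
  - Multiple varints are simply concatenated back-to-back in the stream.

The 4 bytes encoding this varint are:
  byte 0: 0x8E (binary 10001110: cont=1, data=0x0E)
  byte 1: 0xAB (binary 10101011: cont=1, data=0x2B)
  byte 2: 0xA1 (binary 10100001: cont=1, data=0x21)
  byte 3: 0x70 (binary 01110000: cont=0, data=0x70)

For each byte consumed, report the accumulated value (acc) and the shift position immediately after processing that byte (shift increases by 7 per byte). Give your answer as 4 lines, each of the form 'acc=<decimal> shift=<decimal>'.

Answer: acc=14 shift=7
acc=5518 shift=14
acc=546190 shift=21
acc=235427214 shift=28

Derivation:
byte 0=0x8E: payload=0x0E=14, contrib = 14<<0 = 14; acc -> 14, shift -> 7
byte 1=0xAB: payload=0x2B=43, contrib = 43<<7 = 5504; acc -> 5518, shift -> 14
byte 2=0xA1: payload=0x21=33, contrib = 33<<14 = 540672; acc -> 546190, shift -> 21
byte 3=0x70: payload=0x70=112, contrib = 112<<21 = 234881024; acc -> 235427214, shift -> 28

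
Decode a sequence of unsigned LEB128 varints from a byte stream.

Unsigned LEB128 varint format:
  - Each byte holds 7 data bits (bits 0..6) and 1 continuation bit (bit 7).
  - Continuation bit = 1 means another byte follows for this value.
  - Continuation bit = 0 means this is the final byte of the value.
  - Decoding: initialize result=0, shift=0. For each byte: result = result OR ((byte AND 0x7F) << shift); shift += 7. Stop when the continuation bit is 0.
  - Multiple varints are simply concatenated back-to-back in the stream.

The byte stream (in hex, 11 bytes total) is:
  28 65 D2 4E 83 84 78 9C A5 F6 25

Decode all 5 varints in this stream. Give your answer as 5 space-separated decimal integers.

  byte[0]=0x28 cont=0 payload=0x28=40: acc |= 40<<0 -> acc=40 shift=7 [end]
Varint 1: bytes[0:1] = 28 -> value 40 (1 byte(s))
  byte[1]=0x65 cont=0 payload=0x65=101: acc |= 101<<0 -> acc=101 shift=7 [end]
Varint 2: bytes[1:2] = 65 -> value 101 (1 byte(s))
  byte[2]=0xD2 cont=1 payload=0x52=82: acc |= 82<<0 -> acc=82 shift=7
  byte[3]=0x4E cont=0 payload=0x4E=78: acc |= 78<<7 -> acc=10066 shift=14 [end]
Varint 3: bytes[2:4] = D2 4E -> value 10066 (2 byte(s))
  byte[4]=0x83 cont=1 payload=0x03=3: acc |= 3<<0 -> acc=3 shift=7
  byte[5]=0x84 cont=1 payload=0x04=4: acc |= 4<<7 -> acc=515 shift=14
  byte[6]=0x78 cont=0 payload=0x78=120: acc |= 120<<14 -> acc=1966595 shift=21 [end]
Varint 4: bytes[4:7] = 83 84 78 -> value 1966595 (3 byte(s))
  byte[7]=0x9C cont=1 payload=0x1C=28: acc |= 28<<0 -> acc=28 shift=7
  byte[8]=0xA5 cont=1 payload=0x25=37: acc |= 37<<7 -> acc=4764 shift=14
  byte[9]=0xF6 cont=1 payload=0x76=118: acc |= 118<<14 -> acc=1938076 shift=21
  byte[10]=0x25 cont=0 payload=0x25=37: acc |= 37<<21 -> acc=79532700 shift=28 [end]
Varint 5: bytes[7:11] = 9C A5 F6 25 -> value 79532700 (4 byte(s))

Answer: 40 101 10066 1966595 79532700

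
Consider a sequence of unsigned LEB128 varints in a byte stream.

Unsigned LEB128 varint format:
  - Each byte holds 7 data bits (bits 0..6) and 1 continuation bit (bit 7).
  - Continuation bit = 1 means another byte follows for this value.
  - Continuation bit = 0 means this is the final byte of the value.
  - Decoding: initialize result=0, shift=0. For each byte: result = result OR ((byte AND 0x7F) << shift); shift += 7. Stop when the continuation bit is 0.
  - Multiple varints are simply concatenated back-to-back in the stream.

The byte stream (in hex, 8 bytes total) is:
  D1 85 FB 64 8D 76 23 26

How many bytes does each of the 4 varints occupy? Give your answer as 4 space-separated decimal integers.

  byte[0]=0xD1 cont=1 payload=0x51=81: acc |= 81<<0 -> acc=81 shift=7
  byte[1]=0x85 cont=1 payload=0x05=5: acc |= 5<<7 -> acc=721 shift=14
  byte[2]=0xFB cont=1 payload=0x7B=123: acc |= 123<<14 -> acc=2015953 shift=21
  byte[3]=0x64 cont=0 payload=0x64=100: acc |= 100<<21 -> acc=211731153 shift=28 [end]
Varint 1: bytes[0:4] = D1 85 FB 64 -> value 211731153 (4 byte(s))
  byte[4]=0x8D cont=1 payload=0x0D=13: acc |= 13<<0 -> acc=13 shift=7
  byte[5]=0x76 cont=0 payload=0x76=118: acc |= 118<<7 -> acc=15117 shift=14 [end]
Varint 2: bytes[4:6] = 8D 76 -> value 15117 (2 byte(s))
  byte[6]=0x23 cont=0 payload=0x23=35: acc |= 35<<0 -> acc=35 shift=7 [end]
Varint 3: bytes[6:7] = 23 -> value 35 (1 byte(s))
  byte[7]=0x26 cont=0 payload=0x26=38: acc |= 38<<0 -> acc=38 shift=7 [end]
Varint 4: bytes[7:8] = 26 -> value 38 (1 byte(s))

Answer: 4 2 1 1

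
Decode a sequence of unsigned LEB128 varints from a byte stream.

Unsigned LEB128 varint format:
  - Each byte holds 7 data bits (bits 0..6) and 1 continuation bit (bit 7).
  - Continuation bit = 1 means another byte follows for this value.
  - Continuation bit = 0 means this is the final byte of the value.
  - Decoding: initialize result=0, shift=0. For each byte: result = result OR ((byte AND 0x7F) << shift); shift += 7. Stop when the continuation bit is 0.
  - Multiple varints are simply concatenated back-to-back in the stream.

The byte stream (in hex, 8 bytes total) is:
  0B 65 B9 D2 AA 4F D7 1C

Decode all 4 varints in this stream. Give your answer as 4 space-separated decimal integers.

Answer: 11 101 166373689 3671

Derivation:
  byte[0]=0x0B cont=0 payload=0x0B=11: acc |= 11<<0 -> acc=11 shift=7 [end]
Varint 1: bytes[0:1] = 0B -> value 11 (1 byte(s))
  byte[1]=0x65 cont=0 payload=0x65=101: acc |= 101<<0 -> acc=101 shift=7 [end]
Varint 2: bytes[1:2] = 65 -> value 101 (1 byte(s))
  byte[2]=0xB9 cont=1 payload=0x39=57: acc |= 57<<0 -> acc=57 shift=7
  byte[3]=0xD2 cont=1 payload=0x52=82: acc |= 82<<7 -> acc=10553 shift=14
  byte[4]=0xAA cont=1 payload=0x2A=42: acc |= 42<<14 -> acc=698681 shift=21
  byte[5]=0x4F cont=0 payload=0x4F=79: acc |= 79<<21 -> acc=166373689 shift=28 [end]
Varint 3: bytes[2:6] = B9 D2 AA 4F -> value 166373689 (4 byte(s))
  byte[6]=0xD7 cont=1 payload=0x57=87: acc |= 87<<0 -> acc=87 shift=7
  byte[7]=0x1C cont=0 payload=0x1C=28: acc |= 28<<7 -> acc=3671 shift=14 [end]
Varint 4: bytes[6:8] = D7 1C -> value 3671 (2 byte(s))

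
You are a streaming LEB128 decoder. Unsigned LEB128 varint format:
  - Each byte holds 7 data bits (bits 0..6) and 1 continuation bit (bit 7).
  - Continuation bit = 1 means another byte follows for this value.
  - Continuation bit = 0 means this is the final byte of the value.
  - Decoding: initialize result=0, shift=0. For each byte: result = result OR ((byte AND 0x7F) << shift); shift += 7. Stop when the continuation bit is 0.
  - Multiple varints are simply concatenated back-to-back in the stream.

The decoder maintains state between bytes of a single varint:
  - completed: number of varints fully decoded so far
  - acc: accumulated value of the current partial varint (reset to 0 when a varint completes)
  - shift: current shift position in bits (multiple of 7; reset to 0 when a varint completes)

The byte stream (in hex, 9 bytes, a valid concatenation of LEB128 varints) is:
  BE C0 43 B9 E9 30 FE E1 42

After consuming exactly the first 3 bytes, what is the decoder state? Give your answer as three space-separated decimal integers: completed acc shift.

byte[0]=0xBE cont=1 payload=0x3E: acc |= 62<<0 -> completed=0 acc=62 shift=7
byte[1]=0xC0 cont=1 payload=0x40: acc |= 64<<7 -> completed=0 acc=8254 shift=14
byte[2]=0x43 cont=0 payload=0x43: varint #1 complete (value=1105982); reset -> completed=1 acc=0 shift=0

Answer: 1 0 0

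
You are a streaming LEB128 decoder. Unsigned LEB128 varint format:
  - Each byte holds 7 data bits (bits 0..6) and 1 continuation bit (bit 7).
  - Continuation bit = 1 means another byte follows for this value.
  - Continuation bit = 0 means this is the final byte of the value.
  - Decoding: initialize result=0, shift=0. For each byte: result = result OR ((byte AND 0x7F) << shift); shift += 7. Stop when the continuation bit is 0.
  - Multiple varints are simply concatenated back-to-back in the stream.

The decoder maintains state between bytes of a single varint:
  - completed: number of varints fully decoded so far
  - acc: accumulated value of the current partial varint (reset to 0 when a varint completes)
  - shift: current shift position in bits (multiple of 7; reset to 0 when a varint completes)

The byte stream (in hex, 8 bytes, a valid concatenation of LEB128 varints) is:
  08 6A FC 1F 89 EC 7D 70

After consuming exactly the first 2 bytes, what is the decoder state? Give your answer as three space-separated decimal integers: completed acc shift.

byte[0]=0x08 cont=0 payload=0x08: varint #1 complete (value=8); reset -> completed=1 acc=0 shift=0
byte[1]=0x6A cont=0 payload=0x6A: varint #2 complete (value=106); reset -> completed=2 acc=0 shift=0

Answer: 2 0 0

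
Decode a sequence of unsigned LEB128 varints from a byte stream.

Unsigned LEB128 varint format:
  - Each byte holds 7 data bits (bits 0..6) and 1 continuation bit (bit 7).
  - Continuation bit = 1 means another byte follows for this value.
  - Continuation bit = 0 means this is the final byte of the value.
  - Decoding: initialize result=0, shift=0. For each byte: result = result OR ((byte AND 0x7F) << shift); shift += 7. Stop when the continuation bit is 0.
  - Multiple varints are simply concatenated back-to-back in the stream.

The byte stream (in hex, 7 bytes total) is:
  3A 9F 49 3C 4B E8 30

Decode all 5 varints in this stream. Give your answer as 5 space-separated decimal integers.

Answer: 58 9375 60 75 6248

Derivation:
  byte[0]=0x3A cont=0 payload=0x3A=58: acc |= 58<<0 -> acc=58 shift=7 [end]
Varint 1: bytes[0:1] = 3A -> value 58 (1 byte(s))
  byte[1]=0x9F cont=1 payload=0x1F=31: acc |= 31<<0 -> acc=31 shift=7
  byte[2]=0x49 cont=0 payload=0x49=73: acc |= 73<<7 -> acc=9375 shift=14 [end]
Varint 2: bytes[1:3] = 9F 49 -> value 9375 (2 byte(s))
  byte[3]=0x3C cont=0 payload=0x3C=60: acc |= 60<<0 -> acc=60 shift=7 [end]
Varint 3: bytes[3:4] = 3C -> value 60 (1 byte(s))
  byte[4]=0x4B cont=0 payload=0x4B=75: acc |= 75<<0 -> acc=75 shift=7 [end]
Varint 4: bytes[4:5] = 4B -> value 75 (1 byte(s))
  byte[5]=0xE8 cont=1 payload=0x68=104: acc |= 104<<0 -> acc=104 shift=7
  byte[6]=0x30 cont=0 payload=0x30=48: acc |= 48<<7 -> acc=6248 shift=14 [end]
Varint 5: bytes[5:7] = E8 30 -> value 6248 (2 byte(s))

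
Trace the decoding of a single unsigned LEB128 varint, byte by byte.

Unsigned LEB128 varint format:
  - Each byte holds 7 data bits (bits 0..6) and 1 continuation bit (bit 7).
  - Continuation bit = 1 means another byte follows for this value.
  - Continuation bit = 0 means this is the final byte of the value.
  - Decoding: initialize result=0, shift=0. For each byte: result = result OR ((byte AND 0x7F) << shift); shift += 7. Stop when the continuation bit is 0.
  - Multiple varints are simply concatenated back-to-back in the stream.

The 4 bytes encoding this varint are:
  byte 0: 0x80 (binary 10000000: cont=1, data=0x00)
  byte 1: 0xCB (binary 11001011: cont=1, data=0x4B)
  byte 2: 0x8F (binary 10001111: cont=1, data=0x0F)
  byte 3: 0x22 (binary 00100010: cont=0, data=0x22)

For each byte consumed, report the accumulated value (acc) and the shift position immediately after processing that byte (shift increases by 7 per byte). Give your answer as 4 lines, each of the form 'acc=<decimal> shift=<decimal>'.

byte 0=0x80: payload=0x00=0, contrib = 0<<0 = 0; acc -> 0, shift -> 7
byte 1=0xCB: payload=0x4B=75, contrib = 75<<7 = 9600; acc -> 9600, shift -> 14
byte 2=0x8F: payload=0x0F=15, contrib = 15<<14 = 245760; acc -> 255360, shift -> 21
byte 3=0x22: payload=0x22=34, contrib = 34<<21 = 71303168; acc -> 71558528, shift -> 28

Answer: acc=0 shift=7
acc=9600 shift=14
acc=255360 shift=21
acc=71558528 shift=28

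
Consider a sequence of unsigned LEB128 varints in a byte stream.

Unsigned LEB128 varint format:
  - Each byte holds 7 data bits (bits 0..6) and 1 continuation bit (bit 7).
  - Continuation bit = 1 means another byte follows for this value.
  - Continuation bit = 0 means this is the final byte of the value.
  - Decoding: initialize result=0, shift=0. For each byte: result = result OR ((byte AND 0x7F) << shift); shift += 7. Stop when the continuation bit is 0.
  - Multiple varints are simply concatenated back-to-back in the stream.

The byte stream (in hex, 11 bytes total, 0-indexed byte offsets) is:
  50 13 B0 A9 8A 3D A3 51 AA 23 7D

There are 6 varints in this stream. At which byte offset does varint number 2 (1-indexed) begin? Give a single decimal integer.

  byte[0]=0x50 cont=0 payload=0x50=80: acc |= 80<<0 -> acc=80 shift=7 [end]
Varint 1: bytes[0:1] = 50 -> value 80 (1 byte(s))
  byte[1]=0x13 cont=0 payload=0x13=19: acc |= 19<<0 -> acc=19 shift=7 [end]
Varint 2: bytes[1:2] = 13 -> value 19 (1 byte(s))
  byte[2]=0xB0 cont=1 payload=0x30=48: acc |= 48<<0 -> acc=48 shift=7
  byte[3]=0xA9 cont=1 payload=0x29=41: acc |= 41<<7 -> acc=5296 shift=14
  byte[4]=0x8A cont=1 payload=0x0A=10: acc |= 10<<14 -> acc=169136 shift=21
  byte[5]=0x3D cont=0 payload=0x3D=61: acc |= 61<<21 -> acc=128095408 shift=28 [end]
Varint 3: bytes[2:6] = B0 A9 8A 3D -> value 128095408 (4 byte(s))
  byte[6]=0xA3 cont=1 payload=0x23=35: acc |= 35<<0 -> acc=35 shift=7
  byte[7]=0x51 cont=0 payload=0x51=81: acc |= 81<<7 -> acc=10403 shift=14 [end]
Varint 4: bytes[6:8] = A3 51 -> value 10403 (2 byte(s))
  byte[8]=0xAA cont=1 payload=0x2A=42: acc |= 42<<0 -> acc=42 shift=7
  byte[9]=0x23 cont=0 payload=0x23=35: acc |= 35<<7 -> acc=4522 shift=14 [end]
Varint 5: bytes[8:10] = AA 23 -> value 4522 (2 byte(s))
  byte[10]=0x7D cont=0 payload=0x7D=125: acc |= 125<<0 -> acc=125 shift=7 [end]
Varint 6: bytes[10:11] = 7D -> value 125 (1 byte(s))

Answer: 1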